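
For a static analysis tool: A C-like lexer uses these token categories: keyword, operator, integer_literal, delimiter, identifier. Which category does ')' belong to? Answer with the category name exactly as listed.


Token: ')'
Checking categories:
  identifier: no
  integer_literal: no
  operator: no
  keyword: no
  delimiter: YES
Category: delimiter

delimiter


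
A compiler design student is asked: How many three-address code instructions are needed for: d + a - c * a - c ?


Expression: d + a - c * a - c
Generating three-address code (respecting * over +/- precedence):
  Instruction 1: t1 = c * a
  Instruction 2: t2 = d + a
  Instruction 3: t3 = t2 - t1
  Instruction 4: t4 = t3 - c
Total instructions: 4

4


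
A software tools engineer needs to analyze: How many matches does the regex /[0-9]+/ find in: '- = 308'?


Pattern: /[0-9]+/ (int literals)
Input: '- = 308'
Scanning for matches:
  Match 1: '308'
Total matches: 1

1


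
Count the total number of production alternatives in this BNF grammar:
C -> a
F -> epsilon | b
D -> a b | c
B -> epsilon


Counting alternatives per rule:
  C: 1 alternative(s)
  F: 2 alternative(s)
  D: 2 alternative(s)
  B: 1 alternative(s)
Sum: 1 + 2 + 2 + 1 = 6

6


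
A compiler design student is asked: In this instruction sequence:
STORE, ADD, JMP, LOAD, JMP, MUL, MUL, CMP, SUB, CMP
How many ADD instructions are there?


Scanning instruction sequence for ADD:
  Position 1: STORE
  Position 2: ADD <- MATCH
  Position 3: JMP
  Position 4: LOAD
  Position 5: JMP
  Position 6: MUL
  Position 7: MUL
  Position 8: CMP
  Position 9: SUB
  Position 10: CMP
Matches at positions: [2]
Total ADD count: 1

1


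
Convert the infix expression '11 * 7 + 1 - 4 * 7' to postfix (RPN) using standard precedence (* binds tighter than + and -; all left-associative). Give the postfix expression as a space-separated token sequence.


Applying the shunting-yard algorithm:
  Operand 11 -> output
  Push '*' onto operator stack -> op-stack: [*]
  Operand 7 -> output
  See '+' (prec 1); top '*' (prec 2) >= it -> pop '*' to output
  Push '+' onto operator stack -> op-stack: [+]
  Operand 1 -> output
  See '-' (prec 1); top '+' (prec 1) >= it -> pop '+' to output
  Push '-' onto operator stack -> op-stack: [-]
  Operand 4 -> output
  Push '*' onto operator stack -> op-stack: [-, *]
  Operand 7 -> output
  End of input: pop '*' to output
  End of input: pop '-' to output
Postfix result: 11 7 * 1 + 4 7 * -

11 7 * 1 + 4 7 * -


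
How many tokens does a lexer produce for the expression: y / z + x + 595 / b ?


Scanning 'y / z + x + 595 / b'
Token 1: 'y' -> identifier
Token 2: '/' -> operator
Token 3: 'z' -> identifier
Token 4: '+' -> operator
Token 5: 'x' -> identifier
Token 6: '+' -> operator
Token 7: '595' -> integer_literal
Token 8: '/' -> operator
Token 9: 'b' -> identifier
Total tokens: 9

9


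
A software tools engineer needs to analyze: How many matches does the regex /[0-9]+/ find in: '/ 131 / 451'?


Pattern: /[0-9]+/ (int literals)
Input: '/ 131 / 451'
Scanning for matches:
  Match 1: '131'
  Match 2: '451'
Total matches: 2

2


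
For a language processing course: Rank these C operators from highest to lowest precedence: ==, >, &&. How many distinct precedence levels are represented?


Looking up precedence for each operator:
  == -> precedence 3
  > -> precedence 4
  && -> precedence 2
Sorted highest to lowest: >, ==, &&
Distinct precedence values: [4, 3, 2]
Number of distinct levels: 3

3


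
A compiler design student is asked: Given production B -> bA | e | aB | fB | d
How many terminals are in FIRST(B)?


Production: B -> bA | e | aB | fB | d
Examining each alternative for leading terminals:
  B -> bA : first terminal = 'b'
  B -> e : first terminal = 'e'
  B -> aB : first terminal = 'a'
  B -> fB : first terminal = 'f'
  B -> d : first terminal = 'd'
FIRST(B) = {a, b, d, e, f}
Count: 5

5


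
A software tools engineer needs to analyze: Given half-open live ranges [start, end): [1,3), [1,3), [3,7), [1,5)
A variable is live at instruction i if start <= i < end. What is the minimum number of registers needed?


Live ranges:
  Var0: [1, 3)
  Var1: [1, 3)
  Var2: [3, 7)
  Var3: [1, 5)
Sweep-line events (position, delta, active):
  pos=1 start -> active=1
  pos=1 start -> active=2
  pos=1 start -> active=3
  pos=3 end -> active=2
  pos=3 end -> active=1
  pos=3 start -> active=2
  pos=5 end -> active=1
  pos=7 end -> active=0
Maximum simultaneous active: 3
Minimum registers needed: 3

3


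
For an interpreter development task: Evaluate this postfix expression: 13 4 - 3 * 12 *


Processing tokens left to right:
Push 13, Push 4
Pop 13 and 4, compute 13 - 4 = 9, push 9
Push 3
Pop 9 and 3, compute 9 * 3 = 27, push 27
Push 12
Pop 27 and 12, compute 27 * 12 = 324, push 324
Stack result: 324

324


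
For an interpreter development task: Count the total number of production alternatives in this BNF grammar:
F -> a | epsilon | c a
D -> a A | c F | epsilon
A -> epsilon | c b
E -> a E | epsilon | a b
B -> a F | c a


Counting alternatives per rule:
  F: 3 alternative(s)
  D: 3 alternative(s)
  A: 2 alternative(s)
  E: 3 alternative(s)
  B: 2 alternative(s)
Sum: 3 + 3 + 2 + 3 + 2 = 13

13


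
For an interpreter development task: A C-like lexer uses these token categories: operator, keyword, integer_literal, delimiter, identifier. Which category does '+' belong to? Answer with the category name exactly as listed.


Token: '+'
Checking categories:
  identifier: no
  integer_literal: no
  operator: YES
  keyword: no
  delimiter: no
Category: operator

operator


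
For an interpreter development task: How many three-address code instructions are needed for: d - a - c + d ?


Expression: d - a - c + d
Generating three-address code (respecting * over +/- precedence):
  Instruction 1: t1 = d - a
  Instruction 2: t2 = t1 - c
  Instruction 3: t3 = t2 + d
Total instructions: 3

3


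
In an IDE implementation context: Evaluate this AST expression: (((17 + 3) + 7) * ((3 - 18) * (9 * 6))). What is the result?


Expression: (((17 + 3) + 7) * ((3 - 18) * (9 * 6)))
Evaluating step by step:
  17 + 3 = 20
  20 + 7 = 27
  3 - 18 = -15
  9 * 6 = 54
  -15 * 54 = -810
  27 * -810 = -21870
Result: -21870

-21870


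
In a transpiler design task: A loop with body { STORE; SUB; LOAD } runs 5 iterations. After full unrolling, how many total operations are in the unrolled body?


Loop body operations: STORE, SUB, LOAD (3 ops per iteration)
Unrolling 5 iterations:
  Iteration 1: STORE, SUB, LOAD (3 ops)
  Iteration 2: STORE, SUB, LOAD (3 ops)
  Iteration 3: STORE, SUB, LOAD (3 ops)
  Iteration 4: STORE, SUB, LOAD (3 ops)
  Iteration 5: STORE, SUB, LOAD (3 ops)
Total: 5 iterations * 3 ops/iter = 15 operations

15


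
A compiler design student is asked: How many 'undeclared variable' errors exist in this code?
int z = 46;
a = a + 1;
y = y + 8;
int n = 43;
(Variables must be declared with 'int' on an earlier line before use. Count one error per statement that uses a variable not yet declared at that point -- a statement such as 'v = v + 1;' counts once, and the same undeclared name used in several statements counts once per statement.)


Scanning code line by line:
  Line 1: declare 'z' -> declared = ['z']
  Line 2: use 'a' -> ERROR (undeclared)
  Line 3: use 'y' -> ERROR (undeclared)
  Line 4: declare 'n' -> declared = ['n', 'z']
Total undeclared variable errors: 2

2


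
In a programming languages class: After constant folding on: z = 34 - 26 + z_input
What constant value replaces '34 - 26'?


Identifying constant sub-expression:
  Original: z = 34 - 26 + z_input
  34 and 26 are both compile-time constants
  Evaluating: 34 - 26 = 8
  After folding: z = 8 + z_input

8


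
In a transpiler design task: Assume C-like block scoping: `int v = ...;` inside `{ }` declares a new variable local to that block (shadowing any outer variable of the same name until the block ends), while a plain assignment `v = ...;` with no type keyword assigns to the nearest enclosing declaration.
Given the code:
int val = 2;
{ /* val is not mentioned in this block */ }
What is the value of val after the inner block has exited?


Analyzing scoping rules:
Outer scope: declares val = 2
Inner block: val is neither redeclared nor assigned -> unchanged
After the block -> 2
Result: 2

2


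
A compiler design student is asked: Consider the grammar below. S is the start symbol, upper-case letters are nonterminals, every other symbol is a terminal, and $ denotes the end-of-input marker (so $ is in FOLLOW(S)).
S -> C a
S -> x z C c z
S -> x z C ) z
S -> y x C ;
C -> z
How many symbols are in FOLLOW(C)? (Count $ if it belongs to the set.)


S is the start symbol and does not occur in any rule body, so FOLLOW(S) = {$}.
Examining every occurrence of C in a rule body:
  S -> C a : C is followed by terminal 'a' -> add 'a'
  S -> x z C c z : C is followed by terminal 'c' -> add 'c'
  S -> x z C ) z : C is followed by terminal ')' -> add ')'
  S -> y x C ; : C is followed by terminal ';' -> add ';'
  C -> z : C does not occur in the body -> contributes nothing
FOLLOW(C) = {), ;, a, c}
Count: 4

4


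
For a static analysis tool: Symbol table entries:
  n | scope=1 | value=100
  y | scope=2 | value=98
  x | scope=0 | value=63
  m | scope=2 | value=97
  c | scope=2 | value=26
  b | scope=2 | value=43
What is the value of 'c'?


Searching symbol table for 'c':
  n | scope=1 | value=100
  y | scope=2 | value=98
  x | scope=0 | value=63
  m | scope=2 | value=97
  c | scope=2 | value=26 <- MATCH
  b | scope=2 | value=43
Found 'c' at scope 2 with value 26

26


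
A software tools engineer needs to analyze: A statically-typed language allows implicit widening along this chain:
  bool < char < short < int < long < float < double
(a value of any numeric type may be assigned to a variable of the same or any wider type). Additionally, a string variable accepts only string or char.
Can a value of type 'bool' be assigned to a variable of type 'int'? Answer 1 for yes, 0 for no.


Target variable type: int
Source value type: bool
Numeric ranks: bool=0, int=3
Widening allowed iff rank(source) <= rank(target): 0 <= 3? Yes
Result: 1

1


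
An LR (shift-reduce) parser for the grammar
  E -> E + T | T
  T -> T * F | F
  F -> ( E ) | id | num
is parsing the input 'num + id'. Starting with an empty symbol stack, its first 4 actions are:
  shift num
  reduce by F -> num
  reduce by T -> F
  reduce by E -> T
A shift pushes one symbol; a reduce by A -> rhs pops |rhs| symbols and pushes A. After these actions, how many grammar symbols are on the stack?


Tracking the symbol stack through each action:
  Action 1: shift 'num' : push -> stack = [num] (size 1)
  Action 2: reduce by F -> num : pop 1, push F -> stack = [F] (size 1)
  Action 3: reduce by T -> F : pop 1, push T -> stack = [T] (size 1)
  Action 4: reduce by E -> T : pop 1, push E -> stack = [E] (size 1)
Final stack size: 1

1


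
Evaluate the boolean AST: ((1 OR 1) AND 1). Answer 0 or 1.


Step 1: Evaluate inner node
  1 OR 1 = 1
Step 2: Evaluate root node
  1 AND 1 = 1

1


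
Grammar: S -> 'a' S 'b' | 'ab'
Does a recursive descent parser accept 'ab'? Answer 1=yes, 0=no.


Grammar accepts strings of the form a^n b^n (n >= 1)
Word: 'ab'
Counting: 1 a's and 1 b's
Check: 1 == 1? Yes
Derivation (S -> aSb applied 0 time(s), then S -> ab): S => ab
Accepted

1


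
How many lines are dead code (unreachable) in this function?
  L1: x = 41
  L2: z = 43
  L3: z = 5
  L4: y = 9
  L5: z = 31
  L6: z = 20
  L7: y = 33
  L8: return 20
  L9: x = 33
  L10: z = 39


Analyzing control flow:
  L1: reachable (before return)
  L2: reachable (before return)
  L3: reachable (before return)
  L4: reachable (before return)
  L5: reachable (before return)
  L6: reachable (before return)
  L7: reachable (before return)
  L8: reachable (return statement)
  L9: DEAD (after return at L8)
  L10: DEAD (after return at L8)
Return at L8, total lines = 10
Dead lines: L9 through L10
Count: 2

2


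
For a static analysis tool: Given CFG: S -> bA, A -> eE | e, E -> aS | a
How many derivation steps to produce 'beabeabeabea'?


Grammar: S -> bA, A -> eE | e, E -> aS | a
Deriving 'beabeabeabea':
Step 1: S -> bA => bA
Step 2: A -> eE => beE
Step 3: E -> aS => beaS
Step 4: S -> bA => beabA
Step 5: A -> eE => beabeE
Step 6: E -> aS => beabeaS
Step 7: S -> bA => beabeabA
Step 8: A -> eE => beabeabeE
Step 9: E -> aS => beabeabeaS
Step 10: S -> bA => beabeabeabA
Step 11: A -> eE => beabeabeabeE
Step 12: E -> a => beabeabeabea
Total derivation steps: 12

12


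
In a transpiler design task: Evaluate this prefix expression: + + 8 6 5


Parsing prefix expression: + + 8 6 5
Step 1: Innermost operation '+ 8 6'
  8 + 6 = 14
Step 2: Outer operation '+ [14] 5'
  14 + 5 = 19

19


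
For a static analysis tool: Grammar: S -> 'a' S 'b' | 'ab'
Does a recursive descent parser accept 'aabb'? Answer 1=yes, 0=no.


Grammar accepts strings of the form a^n b^n (n >= 1)
Word: 'aabb'
Counting: 2 a's and 2 b's
Check: 2 == 2? Yes
Derivation (S -> aSb applied 1 time(s), then S -> ab): S => aSb => aabb
Accepted

1


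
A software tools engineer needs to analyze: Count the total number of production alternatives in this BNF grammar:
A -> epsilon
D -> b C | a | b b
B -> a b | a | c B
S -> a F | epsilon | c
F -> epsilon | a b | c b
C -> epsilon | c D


Counting alternatives per rule:
  A: 1 alternative(s)
  D: 3 alternative(s)
  B: 3 alternative(s)
  S: 3 alternative(s)
  F: 3 alternative(s)
  C: 2 alternative(s)
Sum: 1 + 3 + 3 + 3 + 3 + 2 = 15

15


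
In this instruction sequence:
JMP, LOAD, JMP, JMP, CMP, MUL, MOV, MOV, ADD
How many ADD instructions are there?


Scanning instruction sequence for ADD:
  Position 1: JMP
  Position 2: LOAD
  Position 3: JMP
  Position 4: JMP
  Position 5: CMP
  Position 6: MUL
  Position 7: MOV
  Position 8: MOV
  Position 9: ADD <- MATCH
Matches at positions: [9]
Total ADD count: 1

1


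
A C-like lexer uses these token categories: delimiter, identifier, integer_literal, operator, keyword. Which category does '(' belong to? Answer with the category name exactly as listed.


Token: '('
Checking categories:
  identifier: no
  integer_literal: no
  operator: no
  keyword: no
  delimiter: YES
Category: delimiter

delimiter


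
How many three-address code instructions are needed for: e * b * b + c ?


Expression: e * b * b + c
Generating three-address code (respecting * over +/- precedence):
  Instruction 1: t1 = e * b
  Instruction 2: t2 = t1 * b
  Instruction 3: t3 = t2 + c
Total instructions: 3

3


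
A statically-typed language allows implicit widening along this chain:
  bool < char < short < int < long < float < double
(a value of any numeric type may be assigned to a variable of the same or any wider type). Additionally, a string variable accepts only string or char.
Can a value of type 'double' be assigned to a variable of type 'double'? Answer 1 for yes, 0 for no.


Target variable type: double
Source value type: double
Numeric ranks: double=6, double=6
Widening allowed iff rank(source) <= rank(target): 6 <= 6? Yes
Result: 1

1


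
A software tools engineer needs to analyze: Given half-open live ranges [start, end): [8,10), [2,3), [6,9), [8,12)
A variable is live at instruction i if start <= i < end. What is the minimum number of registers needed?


Live ranges:
  Var0: [8, 10)
  Var1: [2, 3)
  Var2: [6, 9)
  Var3: [8, 12)
Sweep-line events (position, delta, active):
  pos=2 start -> active=1
  pos=3 end -> active=0
  pos=6 start -> active=1
  pos=8 start -> active=2
  pos=8 start -> active=3
  pos=9 end -> active=2
  pos=10 end -> active=1
  pos=12 end -> active=0
Maximum simultaneous active: 3
Minimum registers needed: 3

3


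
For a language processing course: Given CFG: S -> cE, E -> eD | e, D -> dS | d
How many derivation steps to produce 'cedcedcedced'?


Grammar: S -> cE, E -> eD | e, D -> dS | d
Deriving 'cedcedcedced':
Step 1: S -> cE => cE
Step 2: E -> eD => ceD
Step 3: D -> dS => cedS
Step 4: S -> cE => cedcE
Step 5: E -> eD => cedceD
Step 6: D -> dS => cedcedS
Step 7: S -> cE => cedcedcE
Step 8: E -> eD => cedcedceD
Step 9: D -> dS => cedcedcedS
Step 10: S -> cE => cedcedcedcE
Step 11: E -> eD => cedcedcedceD
Step 12: D -> d => cedcedcedced
Total derivation steps: 12

12


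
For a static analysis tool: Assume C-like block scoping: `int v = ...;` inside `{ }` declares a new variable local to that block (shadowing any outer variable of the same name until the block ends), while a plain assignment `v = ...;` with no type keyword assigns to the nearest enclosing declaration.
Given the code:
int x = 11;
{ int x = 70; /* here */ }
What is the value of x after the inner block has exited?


Analyzing scoping rules:
Outer scope: declares x = 11
Inner block: 'int x = 70;' declares a NEW x that shadows the outer one
When the block exits the inner x goes out of scope; the outer x was never modified -> 11
Result: 11

11


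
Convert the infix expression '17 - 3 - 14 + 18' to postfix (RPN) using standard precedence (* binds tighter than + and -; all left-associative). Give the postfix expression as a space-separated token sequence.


Applying the shunting-yard algorithm:
  Operand 17 -> output
  Push '-' onto operator stack -> op-stack: [-]
  Operand 3 -> output
  See '-' (prec 1); top '-' (prec 1) >= it -> pop '-' to output
  Push '-' onto operator stack -> op-stack: [-]
  Operand 14 -> output
  See '+' (prec 1); top '-' (prec 1) >= it -> pop '-' to output
  Push '+' onto operator stack -> op-stack: [+]
  Operand 18 -> output
  End of input: pop '+' to output
Postfix result: 17 3 - 14 - 18 +

17 3 - 14 - 18 +


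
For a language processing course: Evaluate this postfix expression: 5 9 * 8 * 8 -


Processing tokens left to right:
Push 5, Push 9
Pop 5 and 9, compute 5 * 9 = 45, push 45
Push 8
Pop 45 and 8, compute 45 * 8 = 360, push 360
Push 8
Pop 360 and 8, compute 360 - 8 = 352, push 352
Stack result: 352

352


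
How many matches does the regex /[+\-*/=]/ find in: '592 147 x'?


Pattern: /[+\-*/=]/ (operators)
Input: '592 147 x'
Scanning for matches:
Total matches: 0

0


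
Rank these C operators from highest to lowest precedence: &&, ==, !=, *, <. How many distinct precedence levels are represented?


Looking up precedence for each operator:
  && -> precedence 2
  == -> precedence 3
  != -> precedence 3
  * -> precedence 6
  < -> precedence 4
Sorted highest to lowest: *, <, ==, !=, &&
Distinct precedence values: [6, 4, 3, 2]
Number of distinct levels: 4

4


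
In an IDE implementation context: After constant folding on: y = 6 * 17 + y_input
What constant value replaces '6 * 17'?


Identifying constant sub-expression:
  Original: y = 6 * 17 + y_input
  6 and 17 are both compile-time constants
  Evaluating: 6 * 17 = 102
  After folding: y = 102 + y_input

102


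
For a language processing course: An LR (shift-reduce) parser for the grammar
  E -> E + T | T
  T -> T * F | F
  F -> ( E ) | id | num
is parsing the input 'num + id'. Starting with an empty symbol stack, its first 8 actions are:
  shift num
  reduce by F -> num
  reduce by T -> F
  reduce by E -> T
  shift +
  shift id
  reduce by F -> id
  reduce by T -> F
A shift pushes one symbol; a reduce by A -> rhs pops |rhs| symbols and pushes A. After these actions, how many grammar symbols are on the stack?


Tracking the symbol stack through each action:
  Action 1: shift 'num' : push -> stack = [num] (size 1)
  Action 2: reduce by F -> num : pop 1, push F -> stack = [F] (size 1)
  Action 3: reduce by T -> F : pop 1, push T -> stack = [T] (size 1)
  Action 4: reduce by E -> T : pop 1, push E -> stack = [E] (size 1)
  Action 5: shift '+' : push -> stack = [E, +] (size 2)
  Action 6: shift 'id' : push -> stack = [E, +, id] (size 3)
  Action 7: reduce by F -> id : pop 1, push F -> stack = [E, +, F] (size 3)
  Action 8: reduce by T -> F : pop 1, push T -> stack = [E, +, T] (size 3)
Final stack size: 3

3


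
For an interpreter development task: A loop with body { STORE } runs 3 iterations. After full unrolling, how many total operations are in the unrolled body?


Loop body operations: STORE (1 op per iteration)
Unrolling 3 iterations:
  Iteration 1: STORE (1 ops)
  Iteration 2: STORE (1 ops)
  Iteration 3: STORE (1 ops)
Total: 3 iterations * 1 ops/iter = 3 operations

3


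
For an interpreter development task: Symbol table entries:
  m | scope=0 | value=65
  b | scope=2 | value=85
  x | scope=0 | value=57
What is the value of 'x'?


Searching symbol table for 'x':
  m | scope=0 | value=65
  b | scope=2 | value=85
  x | scope=0 | value=57 <- MATCH
Found 'x' at scope 0 with value 57

57


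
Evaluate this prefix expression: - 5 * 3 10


Parsing prefix expression: - 5 * 3 10
Step 1: Innermost operation '* 3 10'
  3 * 10 = 30
Step 2: Outer operation '- 5 [30]'
  5 - 30 = -25

-25


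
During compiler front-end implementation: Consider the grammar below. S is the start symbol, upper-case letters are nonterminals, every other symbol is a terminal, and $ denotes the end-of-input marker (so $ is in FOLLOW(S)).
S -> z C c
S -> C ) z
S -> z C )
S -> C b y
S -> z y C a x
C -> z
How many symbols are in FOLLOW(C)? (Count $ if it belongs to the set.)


S is the start symbol and does not occur in any rule body, so FOLLOW(S) = {$}.
Examining every occurrence of C in a rule body:
  S -> z C c : C is followed by terminal 'c' -> add 'c'
  S -> C ) z : C is followed by terminal ')' -> add ')'
  S -> z C ) : C is followed by terminal ')' -> add ')' (already in the set)
  S -> C b y : C is followed by terminal 'b' -> add 'b'
  S -> z y C a x : C is followed by terminal 'a' -> add 'a'
  C -> z : C does not occur in the body -> contributes nothing
FOLLOW(C) = {), a, b, c}
Count: 4

4


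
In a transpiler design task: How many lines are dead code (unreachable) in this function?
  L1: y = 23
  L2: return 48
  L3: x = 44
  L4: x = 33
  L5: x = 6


Analyzing control flow:
  L1: reachable (before return)
  L2: reachable (return statement)
  L3: DEAD (after return at L2)
  L4: DEAD (after return at L2)
  L5: DEAD (after return at L2)
Return at L2, total lines = 5
Dead lines: L3 through L5
Count: 3

3


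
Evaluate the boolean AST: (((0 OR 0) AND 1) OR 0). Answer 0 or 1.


Step 1: Evaluate inner node
  0 OR 0 = 0
Step 2: Evaluate next node
  0 AND 1 = 0
Step 3: Evaluate root node
  0 OR 0 = 0

0


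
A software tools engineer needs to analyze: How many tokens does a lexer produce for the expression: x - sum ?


Scanning 'x - sum'
Token 1: 'x' -> identifier
Token 2: '-' -> operator
Token 3: 'sum' -> identifier
Total tokens: 3

3


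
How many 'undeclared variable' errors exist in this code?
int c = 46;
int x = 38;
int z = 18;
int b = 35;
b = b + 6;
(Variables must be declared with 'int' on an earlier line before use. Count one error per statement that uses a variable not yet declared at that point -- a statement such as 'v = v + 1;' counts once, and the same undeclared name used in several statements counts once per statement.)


Scanning code line by line:
  Line 1: declare 'c' -> declared = ['c']
  Line 2: declare 'x' -> declared = ['c', 'x']
  Line 3: declare 'z' -> declared = ['c', 'x', 'z']
  Line 4: declare 'b' -> declared = ['b', 'c', 'x', 'z']
  Line 5: use 'b' -> OK (declared)
Total undeclared variable errors: 0

0


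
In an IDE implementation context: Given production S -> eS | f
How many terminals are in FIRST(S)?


Production: S -> eS | f
Examining each alternative for leading terminals:
  S -> eS : first terminal = 'e'
  S -> f : first terminal = 'f'
FIRST(S) = {e, f}
Count: 2

2


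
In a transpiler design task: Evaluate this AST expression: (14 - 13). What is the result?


Expression: (14 - 13)
Evaluating step by step:
  14 - 13 = 1
Result: 1

1


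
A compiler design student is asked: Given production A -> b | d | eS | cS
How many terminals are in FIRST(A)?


Production: A -> b | d | eS | cS
Examining each alternative for leading terminals:
  A -> b : first terminal = 'b'
  A -> d : first terminal = 'd'
  A -> eS : first terminal = 'e'
  A -> cS : first terminal = 'c'
FIRST(A) = {b, c, d, e}
Count: 4

4


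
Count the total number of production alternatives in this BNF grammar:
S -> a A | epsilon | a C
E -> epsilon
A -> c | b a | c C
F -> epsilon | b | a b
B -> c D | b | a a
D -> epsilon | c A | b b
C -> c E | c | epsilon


Counting alternatives per rule:
  S: 3 alternative(s)
  E: 1 alternative(s)
  A: 3 alternative(s)
  F: 3 alternative(s)
  B: 3 alternative(s)
  D: 3 alternative(s)
  C: 3 alternative(s)
Sum: 3 + 1 + 3 + 3 + 3 + 3 + 3 = 19

19


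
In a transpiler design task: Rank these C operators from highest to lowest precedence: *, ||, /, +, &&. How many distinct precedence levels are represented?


Looking up precedence for each operator:
  * -> precedence 6
  || -> precedence 1
  / -> precedence 6
  + -> precedence 5
  && -> precedence 2
Sorted highest to lowest: *, /, +, &&, ||
Distinct precedence values: [6, 5, 2, 1]
Number of distinct levels: 4

4


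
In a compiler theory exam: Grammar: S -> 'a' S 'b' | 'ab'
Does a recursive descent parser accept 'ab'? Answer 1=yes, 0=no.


Grammar accepts strings of the form a^n b^n (n >= 1)
Word: 'ab'
Counting: 1 a's and 1 b's
Check: 1 == 1? Yes
Derivation (S -> aSb applied 0 time(s), then S -> ab): S => ab
Accepted

1


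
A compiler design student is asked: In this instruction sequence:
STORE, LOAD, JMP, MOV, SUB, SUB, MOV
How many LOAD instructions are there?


Scanning instruction sequence for LOAD:
  Position 1: STORE
  Position 2: LOAD <- MATCH
  Position 3: JMP
  Position 4: MOV
  Position 5: SUB
  Position 6: SUB
  Position 7: MOV
Matches at positions: [2]
Total LOAD count: 1

1


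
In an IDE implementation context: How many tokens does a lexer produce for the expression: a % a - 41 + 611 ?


Scanning 'a % a - 41 + 611'
Token 1: 'a' -> identifier
Token 2: '%' -> operator
Token 3: 'a' -> identifier
Token 4: '-' -> operator
Token 5: '41' -> integer_literal
Token 6: '+' -> operator
Token 7: '611' -> integer_literal
Total tokens: 7

7


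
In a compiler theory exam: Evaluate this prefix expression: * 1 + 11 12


Parsing prefix expression: * 1 + 11 12
Step 1: Innermost operation '+ 11 12'
  11 + 12 = 23
Step 2: Outer operation '* 1 [23]'
  1 * 23 = 23

23


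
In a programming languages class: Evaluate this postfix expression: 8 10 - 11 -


Processing tokens left to right:
Push 8, Push 10
Pop 8 and 10, compute 8 - 10 = -2, push -2
Push 11
Pop -2 and 11, compute -2 - 11 = -13, push -13
Stack result: -13

-13


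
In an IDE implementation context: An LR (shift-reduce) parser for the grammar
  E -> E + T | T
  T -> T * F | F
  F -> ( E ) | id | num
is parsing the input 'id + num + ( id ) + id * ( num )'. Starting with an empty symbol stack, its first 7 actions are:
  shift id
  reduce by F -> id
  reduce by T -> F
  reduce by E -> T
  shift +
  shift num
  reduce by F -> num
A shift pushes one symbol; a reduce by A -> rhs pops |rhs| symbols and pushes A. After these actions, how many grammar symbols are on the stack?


Tracking the symbol stack through each action:
  Action 1: shift 'id' : push -> stack = [id] (size 1)
  Action 2: reduce by F -> id : pop 1, push F -> stack = [F] (size 1)
  Action 3: reduce by T -> F : pop 1, push T -> stack = [T] (size 1)
  Action 4: reduce by E -> T : pop 1, push E -> stack = [E] (size 1)
  Action 5: shift '+' : push -> stack = [E, +] (size 2)
  Action 6: shift 'num' : push -> stack = [E, +, num] (size 3)
  Action 7: reduce by F -> num : pop 1, push F -> stack = [E, +, F] (size 3)
Final stack size: 3

3


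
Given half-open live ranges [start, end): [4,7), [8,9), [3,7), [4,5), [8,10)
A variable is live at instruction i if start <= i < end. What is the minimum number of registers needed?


Live ranges:
  Var0: [4, 7)
  Var1: [8, 9)
  Var2: [3, 7)
  Var3: [4, 5)
  Var4: [8, 10)
Sweep-line events (position, delta, active):
  pos=3 start -> active=1
  pos=4 start -> active=2
  pos=4 start -> active=3
  pos=5 end -> active=2
  pos=7 end -> active=1
  pos=7 end -> active=0
  pos=8 start -> active=1
  pos=8 start -> active=2
  pos=9 end -> active=1
  pos=10 end -> active=0
Maximum simultaneous active: 3
Minimum registers needed: 3

3


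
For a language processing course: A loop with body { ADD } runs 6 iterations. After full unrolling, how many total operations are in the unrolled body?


Loop body operations: ADD (1 op per iteration)
Unrolling 6 iterations:
  Iteration 1: ADD (1 ops)
  Iteration 2: ADD (1 ops)
  Iteration 3: ADD (1 ops)
  Iteration 4: ADD (1 ops)
  Iteration 5: ADD (1 ops)
  Iteration 6: ADD (1 ops)
Total: 6 iterations * 1 ops/iter = 6 operations

6


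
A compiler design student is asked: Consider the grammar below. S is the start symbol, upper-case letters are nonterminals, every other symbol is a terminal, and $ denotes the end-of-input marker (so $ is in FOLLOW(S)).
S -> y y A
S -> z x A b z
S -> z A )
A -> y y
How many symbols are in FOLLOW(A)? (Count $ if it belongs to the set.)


S is the start symbol and does not occur in any rule body, so FOLLOW(S) = {$}.
Examining every occurrence of A in a rule body:
  S -> y y A : A is at the right end -> add FOLLOW(S) = {$}
  S -> z x A b z : A is followed by terminal 'b' -> add 'b'
  S -> z A ) : A is followed by terminal ')' -> add ')'
  A -> y y : A does not occur in the body -> contributes nothing
FOLLOW(A) = {), b, $}
Count: 3

3


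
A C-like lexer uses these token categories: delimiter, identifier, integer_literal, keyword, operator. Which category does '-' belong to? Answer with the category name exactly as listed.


Token: '-'
Checking categories:
  identifier: no
  integer_literal: no
  operator: YES
  keyword: no
  delimiter: no
Category: operator

operator


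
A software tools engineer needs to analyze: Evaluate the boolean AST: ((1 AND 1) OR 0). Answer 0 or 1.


Step 1: Evaluate inner node
  1 AND 1 = 1
Step 2: Evaluate root node
  1 OR 0 = 1

1


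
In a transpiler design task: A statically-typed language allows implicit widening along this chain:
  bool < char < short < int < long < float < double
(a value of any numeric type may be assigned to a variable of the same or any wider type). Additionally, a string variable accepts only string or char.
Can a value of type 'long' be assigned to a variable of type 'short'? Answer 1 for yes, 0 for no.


Target variable type: short
Source value type: long
Numeric ranks: long=4, short=2
Widening allowed iff rank(source) <= rank(target): 4 <= 2? No
Result: 0

0


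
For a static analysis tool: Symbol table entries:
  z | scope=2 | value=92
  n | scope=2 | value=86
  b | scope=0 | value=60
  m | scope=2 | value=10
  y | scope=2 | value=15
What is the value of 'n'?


Searching symbol table for 'n':
  z | scope=2 | value=92
  n | scope=2 | value=86 <- MATCH
  b | scope=0 | value=60
  m | scope=2 | value=10
  y | scope=2 | value=15
Found 'n' at scope 2 with value 86

86


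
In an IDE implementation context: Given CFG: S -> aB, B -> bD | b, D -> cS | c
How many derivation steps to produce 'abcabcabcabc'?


Grammar: S -> aB, B -> bD | b, D -> cS | c
Deriving 'abcabcabcabc':
Step 1: S -> aB => aB
Step 2: B -> bD => abD
Step 3: D -> cS => abcS
Step 4: S -> aB => abcaB
Step 5: B -> bD => abcabD
Step 6: D -> cS => abcabcS
Step 7: S -> aB => abcabcaB
Step 8: B -> bD => abcabcabD
Step 9: D -> cS => abcabcabcS
Step 10: S -> aB => abcabcabcaB
Step 11: B -> bD => abcabcabcabD
Step 12: D -> c => abcabcabcabc
Total derivation steps: 12

12


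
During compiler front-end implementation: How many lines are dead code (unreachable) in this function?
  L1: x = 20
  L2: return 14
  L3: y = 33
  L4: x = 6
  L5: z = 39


Analyzing control flow:
  L1: reachable (before return)
  L2: reachable (return statement)
  L3: DEAD (after return at L2)
  L4: DEAD (after return at L2)
  L5: DEAD (after return at L2)
Return at L2, total lines = 5
Dead lines: L3 through L5
Count: 3

3


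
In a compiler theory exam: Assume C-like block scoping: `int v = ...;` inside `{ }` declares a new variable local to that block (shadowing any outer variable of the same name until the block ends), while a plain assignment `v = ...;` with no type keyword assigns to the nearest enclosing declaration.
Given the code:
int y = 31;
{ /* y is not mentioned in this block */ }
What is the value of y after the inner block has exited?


Analyzing scoping rules:
Outer scope: declares y = 31
Inner block: y is neither redeclared nor assigned -> unchanged
After the block -> 31
Result: 31

31


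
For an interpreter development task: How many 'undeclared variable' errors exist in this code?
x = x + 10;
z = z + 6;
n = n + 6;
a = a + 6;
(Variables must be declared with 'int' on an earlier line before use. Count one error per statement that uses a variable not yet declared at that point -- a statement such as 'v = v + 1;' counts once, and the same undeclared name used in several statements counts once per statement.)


Scanning code line by line:
  Line 1: use 'x' -> ERROR (undeclared)
  Line 2: use 'z' -> ERROR (undeclared)
  Line 3: use 'n' -> ERROR (undeclared)
  Line 4: use 'a' -> ERROR (undeclared)
Total undeclared variable errors: 4

4


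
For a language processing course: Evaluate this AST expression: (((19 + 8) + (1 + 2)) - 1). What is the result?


Expression: (((19 + 8) + (1 + 2)) - 1)
Evaluating step by step:
  19 + 8 = 27
  1 + 2 = 3
  27 + 3 = 30
  30 - 1 = 29
Result: 29

29


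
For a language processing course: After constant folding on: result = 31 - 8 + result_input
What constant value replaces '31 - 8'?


Identifying constant sub-expression:
  Original: result = 31 - 8 + result_input
  31 and 8 are both compile-time constants
  Evaluating: 31 - 8 = 23
  After folding: result = 23 + result_input

23


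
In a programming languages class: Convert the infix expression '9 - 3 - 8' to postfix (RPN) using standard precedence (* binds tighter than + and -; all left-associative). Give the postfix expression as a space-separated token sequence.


Applying the shunting-yard algorithm:
  Operand 9 -> output
  Push '-' onto operator stack -> op-stack: [-]
  Operand 3 -> output
  See '-' (prec 1); top '-' (prec 1) >= it -> pop '-' to output
  Push '-' onto operator stack -> op-stack: [-]
  Operand 8 -> output
  End of input: pop '-' to output
Postfix result: 9 3 - 8 -

9 3 - 8 -


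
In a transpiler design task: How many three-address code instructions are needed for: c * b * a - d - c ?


Expression: c * b * a - d - c
Generating three-address code (respecting * over +/- precedence):
  Instruction 1: t1 = c * b
  Instruction 2: t2 = t1 * a
  Instruction 3: t3 = t2 - d
  Instruction 4: t4 = t3 - c
Total instructions: 4

4


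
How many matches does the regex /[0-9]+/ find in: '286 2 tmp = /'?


Pattern: /[0-9]+/ (int literals)
Input: '286 2 tmp = /'
Scanning for matches:
  Match 1: '286'
  Match 2: '2'
Total matches: 2

2


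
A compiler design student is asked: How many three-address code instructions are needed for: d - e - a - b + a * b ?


Expression: d - e - a - b + a * b
Generating three-address code (respecting * over +/- precedence):
  Instruction 1: t1 = a * b
  Instruction 2: t2 = d - e
  Instruction 3: t3 = t2 - a
  Instruction 4: t4 = t3 - b
  Instruction 5: t5 = t4 + t1
Total instructions: 5

5


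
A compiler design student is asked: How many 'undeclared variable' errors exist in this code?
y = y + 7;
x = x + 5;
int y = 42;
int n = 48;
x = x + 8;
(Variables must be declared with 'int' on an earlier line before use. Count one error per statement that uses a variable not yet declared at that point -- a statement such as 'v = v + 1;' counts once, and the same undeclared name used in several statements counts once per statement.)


Scanning code line by line:
  Line 1: use 'y' -> ERROR (undeclared)
  Line 2: use 'x' -> ERROR (undeclared)
  Line 3: declare 'y' -> declared = ['y']
  Line 4: declare 'n' -> declared = ['n', 'y']
  Line 5: use 'x' -> ERROR (undeclared)
Total undeclared variable errors: 3

3


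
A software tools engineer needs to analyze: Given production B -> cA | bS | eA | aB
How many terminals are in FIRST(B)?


Production: B -> cA | bS | eA | aB
Examining each alternative for leading terminals:
  B -> cA : first terminal = 'c'
  B -> bS : first terminal = 'b'
  B -> eA : first terminal = 'e'
  B -> aB : first terminal = 'a'
FIRST(B) = {a, b, c, e}
Count: 4

4


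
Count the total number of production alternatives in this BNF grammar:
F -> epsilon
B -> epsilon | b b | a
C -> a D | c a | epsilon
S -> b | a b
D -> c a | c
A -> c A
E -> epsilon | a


Counting alternatives per rule:
  F: 1 alternative(s)
  B: 3 alternative(s)
  C: 3 alternative(s)
  S: 2 alternative(s)
  D: 2 alternative(s)
  A: 1 alternative(s)
  E: 2 alternative(s)
Sum: 1 + 3 + 3 + 2 + 2 + 1 + 2 = 14

14


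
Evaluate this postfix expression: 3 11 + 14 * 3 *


Processing tokens left to right:
Push 3, Push 11
Pop 3 and 11, compute 3 + 11 = 14, push 14
Push 14
Pop 14 and 14, compute 14 * 14 = 196, push 196
Push 3
Pop 196 and 3, compute 196 * 3 = 588, push 588
Stack result: 588

588


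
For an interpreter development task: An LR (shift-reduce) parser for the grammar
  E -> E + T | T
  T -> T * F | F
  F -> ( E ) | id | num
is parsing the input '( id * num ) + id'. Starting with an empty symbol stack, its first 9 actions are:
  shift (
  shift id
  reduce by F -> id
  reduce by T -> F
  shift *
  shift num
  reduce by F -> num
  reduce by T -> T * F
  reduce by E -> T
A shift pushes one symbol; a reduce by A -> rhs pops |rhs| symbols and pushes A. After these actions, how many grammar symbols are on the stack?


Tracking the symbol stack through each action:
  Action 1: shift '(' : push -> stack = [(] (size 1)
  Action 2: shift 'id' : push -> stack = [(, id] (size 2)
  Action 3: reduce by F -> id : pop 1, push F -> stack = [(, F] (size 2)
  Action 4: reduce by T -> F : pop 1, push T -> stack = [(, T] (size 2)
  Action 5: shift '*' : push -> stack = [(, T, *] (size 3)
  Action 6: shift 'num' : push -> stack = [(, T, *, num] (size 4)
  Action 7: reduce by F -> num : pop 1, push F -> stack = [(, T, *, F] (size 4)
  Action 8: reduce by T -> T * F : pop 3, push T -> stack = [(, T] (size 2)
  Action 9: reduce by E -> T : pop 1, push E -> stack = [(, E] (size 2)
Final stack size: 2

2


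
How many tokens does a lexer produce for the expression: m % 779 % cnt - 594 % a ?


Scanning 'm % 779 % cnt - 594 % a'
Token 1: 'm' -> identifier
Token 2: '%' -> operator
Token 3: '779' -> integer_literal
Token 4: '%' -> operator
Token 5: 'cnt' -> identifier
Token 6: '-' -> operator
Token 7: '594' -> integer_literal
Token 8: '%' -> operator
Token 9: 'a' -> identifier
Total tokens: 9

9


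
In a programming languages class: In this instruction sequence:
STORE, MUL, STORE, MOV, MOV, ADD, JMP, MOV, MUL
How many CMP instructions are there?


Scanning instruction sequence for CMP:
  Position 1: STORE
  Position 2: MUL
  Position 3: STORE
  Position 4: MOV
  Position 5: MOV
  Position 6: ADD
  Position 7: JMP
  Position 8: MOV
  Position 9: MUL
Matches at positions: []
Total CMP count: 0

0


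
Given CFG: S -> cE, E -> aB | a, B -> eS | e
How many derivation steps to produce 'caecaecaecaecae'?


Grammar: S -> cE, E -> aB | a, B -> eS | e
Deriving 'caecaecaecaecae':
Step 1: S -> cE => cE
Step 2: E -> aB => caB
Step 3: B -> eS => caeS
Step 4: S -> cE => caecE
Step 5: E -> aB => caecaB
Step 6: B -> eS => caecaeS
Step 7: S -> cE => caecaecE
Step 8: E -> aB => caecaecaB
Step 9: B -> eS => caecaecaeS
Step 10: S -> cE => caecaecaecE
Step 11: E -> aB => caecaecaecaB
Step 12: B -> eS => caecaecaecaeS
Step 13: S -> cE => caecaecaecaecE
Step 14: E -> aB => caecaecaecaecaB
Step 15: B -> e => caecaecaecaecae
Total derivation steps: 15

15


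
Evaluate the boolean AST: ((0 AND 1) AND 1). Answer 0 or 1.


Step 1: Evaluate inner node
  0 AND 1 = 0
Step 2: Evaluate root node
  0 AND 1 = 0

0
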